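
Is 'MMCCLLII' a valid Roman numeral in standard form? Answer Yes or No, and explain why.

'MMCCLLII': L should not appear more than once

No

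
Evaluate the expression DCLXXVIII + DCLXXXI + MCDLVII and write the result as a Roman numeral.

DCLXXVIII = 678, DCLXXXI = 681, MCDLVII = 1457
678 + 681 = 1359
1359 + 1457 = 2816

MMDCCCXVI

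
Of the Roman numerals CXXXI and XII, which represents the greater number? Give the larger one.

CXXXI = 131
XII = 12
131 is larger

CXXXI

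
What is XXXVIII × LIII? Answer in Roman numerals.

XXXVIII = 38
LIII = 53
38 × 53 = 2014

MMXIV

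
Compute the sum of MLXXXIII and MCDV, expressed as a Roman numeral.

MLXXXIII = 1083
MCDV = 1405
1083 + 1405 = 2488

MMCDLXXXVIII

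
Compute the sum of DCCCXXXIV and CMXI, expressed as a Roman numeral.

DCCCXXXIV = 834
CMXI = 911
834 + 911 = 1745

MDCCXLV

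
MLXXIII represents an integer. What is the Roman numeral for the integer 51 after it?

MLXXIII = 1073
1073 + 51 = 1124

MCXXIV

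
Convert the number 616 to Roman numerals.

Convert 616 to Roman numerals:
  616 contains 1×500 (D)
  116 contains 1×100 (C)
  16 contains 1×10 (X)
  6 contains 1×5 (V)
  1 contains 1×1 (I)

DCXVI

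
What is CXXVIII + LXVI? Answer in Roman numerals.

CXXVIII = 128
LXVI = 66
128 + 66 = 194

CXCIV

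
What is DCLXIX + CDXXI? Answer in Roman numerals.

DCLXIX = 669
CDXXI = 421
669 + 421 = 1090

MXC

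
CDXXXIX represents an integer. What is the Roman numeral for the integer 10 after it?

CDXXXIX = 439
439 + 10 = 449

CDXLIX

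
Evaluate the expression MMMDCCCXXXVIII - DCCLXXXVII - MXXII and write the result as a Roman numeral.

MMMDCCCXXXVIII = 3838, DCCLXXXVII = 787, MXXII = 1022
3838 - 787 = 3051
3051 - 1022 = 2029

MMXXIX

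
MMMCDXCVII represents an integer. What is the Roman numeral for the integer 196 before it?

MMMCDXCVII = 3497
3497 - 196 = 3301

MMMCCCI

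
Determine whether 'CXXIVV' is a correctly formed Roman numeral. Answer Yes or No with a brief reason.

'CXXIVV': V should not appear more than once

No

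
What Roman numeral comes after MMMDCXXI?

MMMDCXXI = 3621, so the next integer is 3621 + 1 = 3622

MMMDCXXII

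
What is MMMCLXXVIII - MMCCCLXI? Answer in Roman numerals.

MMMCLXXVIII = 3178
MMCCCLXI = 2361
3178 - 2361 = 817

DCCCXVII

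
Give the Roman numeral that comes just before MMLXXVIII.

MMLXXVIII = 2078, so the previous integer is 2078 - 1 = 2077

MMLXXVII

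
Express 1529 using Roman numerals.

Convert 1529 to Roman numerals:
  1529 contains 1×1000 (M)
  529 contains 1×500 (D)
  29 contains 2×10 (XX)
  9 contains 1×9 (IX)

MDXXIX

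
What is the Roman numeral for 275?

Convert 275 to Roman numerals:
  275 contains 2×100 (CC)
  75 contains 1×50 (L)
  25 contains 2×10 (XX)
  5 contains 1×5 (V)

CCLXXV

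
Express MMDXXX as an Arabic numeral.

MMDXXX: M=1000, M=1000, D=500, X=10, X=10, X=10
1000 + 1000 + 500 + 10 + 10 + 10 = 2530

2530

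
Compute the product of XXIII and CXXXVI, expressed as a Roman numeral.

XXIII = 23
CXXXVI = 136
23 × 136 = 3128

MMMCXXVIII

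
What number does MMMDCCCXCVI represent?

MMMDCCCXCVI: M=1000, M=1000, M=1000, D=500, C=100, C=100, C=100, XC=90, V=5, I=1
1000 + 1000 + 1000 + 500 + 100 + 100 + 100 + 90 + 5 + 1 = 3896

3896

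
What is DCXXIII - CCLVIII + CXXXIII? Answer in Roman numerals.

DCXXIII = 623, CCLVIII = 258, CXXXIII = 133
623 - 258 = 365
365 + 133 = 498

CDXCVIII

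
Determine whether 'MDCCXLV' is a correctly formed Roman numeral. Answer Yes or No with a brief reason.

'MDCCXLV': Check the rules: uses only the symbols I, V, X, L, C, D, M; no symbol is repeated more than three times in a row; V, L and D each appear at most once; the only place a smaller symbol precedes a larger one is the allowed subtractive pair XL, the symbol right after such a pair (if any) is smaller than the pair's first symbol, and otherwise the values never increase from left to right. Value: M (1000) + D (500) + C (100) + C (100) + XL (40) + V (5) = 1745. So it is a valid standard Roman numeral.

Yes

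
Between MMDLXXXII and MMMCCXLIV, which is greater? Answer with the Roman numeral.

MMDLXXXII = 2582
MMMCCXLIV = 3244
3244 is larger

MMMCCXLIV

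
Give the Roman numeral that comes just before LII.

LII = 52, so the previous integer is 52 - 1 = 51

LI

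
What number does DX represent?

DX: D=500, X=10
500 + 10 = 510

510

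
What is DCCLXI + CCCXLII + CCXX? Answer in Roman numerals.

DCCLXI = 761, CCCXLII = 342, CCXX = 220
761 + 342 = 1103
1103 + 220 = 1323

MCCCXXIII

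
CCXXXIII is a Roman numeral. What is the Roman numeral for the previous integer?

CCXXXIII = 233, so the previous integer is 233 - 1 = 232

CCXXXII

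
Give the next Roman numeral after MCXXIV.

MCXXIV = 1124; next is 1125

MCXXV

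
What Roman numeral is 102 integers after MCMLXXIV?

MCMLXXIV = 1974
1974 + 102 = 2076

MMLXXVI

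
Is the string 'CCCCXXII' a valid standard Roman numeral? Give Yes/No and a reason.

'CCCCXXII': More than 3 consecutive C's

No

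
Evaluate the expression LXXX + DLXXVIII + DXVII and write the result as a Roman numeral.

LXXX = 80, DLXXVIII = 578, DXVII = 517
80 + 578 = 658
658 + 517 = 1175

MCLXXV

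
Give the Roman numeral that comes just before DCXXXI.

DCXXXI = 631; previous is 630

DCXXX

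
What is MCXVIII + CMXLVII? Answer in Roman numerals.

MCXVIII = 1118
CMXLVII = 947
1118 + 947 = 2065

MMLXV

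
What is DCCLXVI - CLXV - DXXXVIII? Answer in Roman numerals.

DCCLXVI = 766, CLXV = 165, DXXXVIII = 538
766 - 165 = 601
601 - 538 = 63

LXIII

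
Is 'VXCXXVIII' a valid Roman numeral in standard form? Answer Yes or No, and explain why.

'VXCXXVIII': V should not appear more than once

No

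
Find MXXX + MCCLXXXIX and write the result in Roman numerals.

MXXX = 1030
MCCLXXXIX = 1289
1030 + 1289 = 2319

MMCCCXIX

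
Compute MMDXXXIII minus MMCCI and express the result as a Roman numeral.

MMDXXXIII = 2533
MMCCI = 2201
2533 - 2201 = 332

CCCXXXII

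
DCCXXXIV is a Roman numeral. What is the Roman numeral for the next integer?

DCCXXXIV = 734, so the next integer is 734 + 1 = 735

DCCXXXV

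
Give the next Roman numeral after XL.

XL = 40; next is 41

XLI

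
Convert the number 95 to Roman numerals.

Convert 95 to Roman numerals:
  95 contains 1×90 (XC)
  5 contains 1×5 (V)

XCV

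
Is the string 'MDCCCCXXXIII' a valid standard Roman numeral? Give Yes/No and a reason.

'MDCCCCXXXIII': More than 3 consecutive C's

No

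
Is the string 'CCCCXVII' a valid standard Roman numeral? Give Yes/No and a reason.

'CCCCXVII': More than 3 consecutive C's

No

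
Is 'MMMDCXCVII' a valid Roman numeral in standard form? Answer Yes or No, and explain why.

'MMMDCXCVII': Check the rules: uses only the symbols I, V, X, L, C, D, M; no symbol is repeated more than three times in a row; V, L and D each appear at most once; the only place a smaller symbol precedes a larger one is the allowed subtractive pair XC, the symbol right after such a pair (if any) is smaller than the pair's first symbol, and otherwise the values never increase from left to right. Value: M (1000) + M (1000) + M (1000) + D (500) + C (100) + XC (90) + V (5) + I (1) + I (1) = 3697. So it is a valid standard Roman numeral.

Yes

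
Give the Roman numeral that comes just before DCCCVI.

DCCCVI = 806; previous is 805

DCCCV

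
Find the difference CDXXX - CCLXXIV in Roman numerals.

CDXXX = 430
CCLXXIV = 274
430 - 274 = 156

CLVI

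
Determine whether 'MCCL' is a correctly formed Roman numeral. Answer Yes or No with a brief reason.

'MCCL': Check the rules: uses only the symbols I, V, X, L, C, D, M; no symbol is repeated more than three times in a row; V, L and D each appear at most once; no smaller symbol precedes a larger one (values never increase from left to right). Value: M (1000) + C (100) + C (100) + L (50) = 1250. So it is a valid standard Roman numeral.

Yes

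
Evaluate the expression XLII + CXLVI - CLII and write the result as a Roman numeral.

XLII = 42, CXLVI = 146, CLII = 152
42 + 146 = 188
188 - 152 = 36

XXXVI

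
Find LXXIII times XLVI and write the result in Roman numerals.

LXXIII = 73
XLVI = 46
73 × 46 = 3358

MMMCCCLVIII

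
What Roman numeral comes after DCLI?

DCLI = 651; next is 652

DCLII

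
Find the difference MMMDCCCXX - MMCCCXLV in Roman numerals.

MMMDCCCXX = 3820
MMCCCXLV = 2345
3820 - 2345 = 1475

MCDLXXV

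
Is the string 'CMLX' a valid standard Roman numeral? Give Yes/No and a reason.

'CMLX': Check the rules: uses only the symbols I, V, X, L, C, D, M; no symbol is repeated more than three times in a row; V, L and D each appear at most once; the only place a smaller symbol precedes a larger one is the allowed subtractive pair CM, the symbol right after such a pair (if any) is smaller than the pair's first symbol, and otherwise the values never increase from left to right. Value: CM (900) + L (50) + X (10) = 960. So it is a valid standard Roman numeral.

Yes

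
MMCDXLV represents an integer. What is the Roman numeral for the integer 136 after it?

MMCDXLV = 2445
2445 + 136 = 2581

MMDLXXXI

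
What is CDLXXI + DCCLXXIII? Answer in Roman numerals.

CDLXXI = 471
DCCLXXIII = 773
471 + 773 = 1244

MCCXLIV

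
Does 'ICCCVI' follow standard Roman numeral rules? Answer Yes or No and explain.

'ICCCVI': Invalid subtractive combination: IC

No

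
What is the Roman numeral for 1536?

Convert 1536 to Roman numerals:
  1536 contains 1×1000 (M)
  536 contains 1×500 (D)
  36 contains 3×10 (XXX)
  6 contains 1×5 (V)
  1 contains 1×1 (I)

MDXXXVI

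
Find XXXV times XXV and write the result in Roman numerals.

XXXV = 35
XXV = 25
35 × 25 = 875

DCCCLXXV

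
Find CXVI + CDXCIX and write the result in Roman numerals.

CXVI = 116
CDXCIX = 499
116 + 499 = 615

DCXV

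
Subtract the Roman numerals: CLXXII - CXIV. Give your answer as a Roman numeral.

CLXXII = 172
CXIV = 114
172 - 114 = 58

LVIII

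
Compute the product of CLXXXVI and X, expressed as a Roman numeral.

CLXXXVI = 186
X = 10
186 × 10 = 1860

MDCCCLX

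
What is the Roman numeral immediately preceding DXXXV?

DXXXV = 535; previous is 534

DXXXIV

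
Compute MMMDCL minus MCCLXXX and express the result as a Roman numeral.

MMMDCL = 3650
MCCLXXX = 1280
3650 - 1280 = 2370

MMCCCLXX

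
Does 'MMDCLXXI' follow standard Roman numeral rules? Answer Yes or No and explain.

'MMDCLXXI': Check the rules: uses only the symbols I, V, X, L, C, D, M; no symbol is repeated more than three times in a row; V, L and D each appear at most once; no smaller symbol precedes a larger one (values never increase from left to right). Value: M (1000) + M (1000) + D (500) + C (100) + L (50) + X (10) + X (10) + I (1) = 2671. So it is a valid standard Roman numeral.

Yes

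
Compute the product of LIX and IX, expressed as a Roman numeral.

LIX = 59
IX = 9
59 × 9 = 531

DXXXI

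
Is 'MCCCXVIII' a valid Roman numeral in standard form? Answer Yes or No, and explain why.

'MCCCXVIII': Check the rules: uses only the symbols I, V, X, L, C, D, M; no symbol is repeated more than three times in a row; V, L and D each appear at most once; no smaller symbol precedes a larger one (values never increase from left to right). Value: M (1000) + C (100) + C (100) + C (100) + X (10) + V (5) + I (1) + I (1) + I (1) = 1318. So it is a valid standard Roman numeral.

Yes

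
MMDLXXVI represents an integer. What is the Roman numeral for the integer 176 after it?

MMDLXXVI = 2576
2576 + 176 = 2752

MMDCCLII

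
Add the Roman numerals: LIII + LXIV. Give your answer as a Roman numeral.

LIII = 53
LXIV = 64
53 + 64 = 117

CXVII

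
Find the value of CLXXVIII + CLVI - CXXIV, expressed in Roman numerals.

CLXXVIII = 178, CLVI = 156, CXXIV = 124
178 + 156 = 334
334 - 124 = 210

CCX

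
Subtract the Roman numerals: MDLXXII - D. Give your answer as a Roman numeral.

MDLXXII = 1572
D = 500
1572 - 500 = 1072

MLXXII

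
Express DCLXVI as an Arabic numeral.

DCLXVI: D=500, C=100, L=50, X=10, V=5, I=1
500 + 100 + 50 + 10 + 5 + 1 = 666

666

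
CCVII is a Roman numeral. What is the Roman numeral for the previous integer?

CCVII = 207, so the previous integer is 207 - 1 = 206

CCVI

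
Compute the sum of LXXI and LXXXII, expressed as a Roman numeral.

LXXI = 71
LXXXII = 82
71 + 82 = 153

CLIII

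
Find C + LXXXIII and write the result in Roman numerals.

C = 100
LXXXIII = 83
100 + 83 = 183

CLXXXIII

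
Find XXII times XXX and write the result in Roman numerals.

XXII = 22
XXX = 30
22 × 30 = 660

DCLX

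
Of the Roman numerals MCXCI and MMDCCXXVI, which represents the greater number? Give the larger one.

MCXCI = 1191
MMDCCXXVI = 2726
2726 is larger

MMDCCXXVI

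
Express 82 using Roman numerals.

Convert 82 to Roman numerals:
  82 contains 1×50 (L)
  32 contains 3×10 (XXX)
  2 contains 2×1 (II)

LXXXII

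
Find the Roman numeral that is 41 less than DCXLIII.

DCXLIII = 643
643 - 41 = 602

DCII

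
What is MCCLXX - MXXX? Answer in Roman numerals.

MCCLXX = 1270
MXXX = 1030
1270 - 1030 = 240

CCXL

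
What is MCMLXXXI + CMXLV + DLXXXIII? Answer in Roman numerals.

MCMLXXXI = 1981, CMXLV = 945, DLXXXIII = 583
1981 + 945 = 2926
2926 + 583 = 3509

MMMDIX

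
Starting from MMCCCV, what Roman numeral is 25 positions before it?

MMCCCV = 2305
2305 - 25 = 2280

MMCCLXXX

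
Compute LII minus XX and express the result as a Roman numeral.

LII = 52
XX = 20
52 - 20 = 32

XXXII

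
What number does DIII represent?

DIII: D=500, I=1, I=1, I=1
500 + 1 + 1 + 1 = 503

503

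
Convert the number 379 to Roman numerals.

Convert 379 to Roman numerals:
  379 contains 3×100 (CCC)
  79 contains 1×50 (L)
  29 contains 2×10 (XX)
  9 contains 1×9 (IX)

CCCLXXIX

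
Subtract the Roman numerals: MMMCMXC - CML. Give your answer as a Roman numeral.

MMMCMXC = 3990
CML = 950
3990 - 950 = 3040

MMMXL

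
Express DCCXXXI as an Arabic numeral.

DCCXXXI: D=500, C=100, C=100, X=10, X=10, X=10, I=1
500 + 100 + 100 + 10 + 10 + 10 + 1 = 731

731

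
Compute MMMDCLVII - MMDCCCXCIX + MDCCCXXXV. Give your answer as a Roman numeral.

MMMDCLVII = 3657, MMDCCCXCIX = 2899, MDCCCXXXV = 1835
3657 - 2899 = 758
758 + 1835 = 2593

MMDXCIII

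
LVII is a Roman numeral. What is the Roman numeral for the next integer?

LVII = 57, so the next integer is 57 + 1 = 58

LVIII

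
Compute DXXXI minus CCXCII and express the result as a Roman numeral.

DXXXI = 531
CCXCII = 292
531 - 292 = 239

CCXXXIX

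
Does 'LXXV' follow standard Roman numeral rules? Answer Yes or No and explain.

'LXXV': Check the rules: uses only the symbols I, V, X, L, C, D, M; no symbol is repeated more than three times in a row; V, L and D each appear at most once; no smaller symbol precedes a larger one (values never increase from left to right). Value: L (50) + X (10) + X (10) + V (5) = 75. So it is a valid standard Roman numeral.

Yes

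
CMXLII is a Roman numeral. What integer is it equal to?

CMXLII: CM=900, XL=40, I=1, I=1
900 + 40 + 1 + 1 = 942

942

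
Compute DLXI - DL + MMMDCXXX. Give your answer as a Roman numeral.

DLXI = 561, DL = 550, MMMDCXXX = 3630
561 - 550 = 11
11 + 3630 = 3641

MMMDCXLI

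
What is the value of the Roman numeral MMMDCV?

MMMDCV: M=1000, M=1000, M=1000, D=500, C=100, V=5
1000 + 1000 + 1000 + 500 + 100 + 5 = 3605

3605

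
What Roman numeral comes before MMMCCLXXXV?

MMMCCLXXXV = 3285; previous is 3284

MMMCCLXXXIV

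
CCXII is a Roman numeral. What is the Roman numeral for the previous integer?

CCXII = 212, so the previous integer is 212 - 1 = 211

CCXI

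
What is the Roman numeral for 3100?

Convert 3100 to Roman numerals:
  3100 contains 3×1000 (MMM)
  100 contains 1×100 (C)

MMMC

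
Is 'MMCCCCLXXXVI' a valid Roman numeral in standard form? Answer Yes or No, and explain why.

'MMCCCCLXXXVI': More than 3 consecutive C's

No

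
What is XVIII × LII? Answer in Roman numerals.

XVIII = 18
LII = 52
18 × 52 = 936

CMXXXVI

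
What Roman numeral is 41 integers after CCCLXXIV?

CCCLXXIV = 374
374 + 41 = 415

CDXV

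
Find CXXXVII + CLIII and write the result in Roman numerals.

CXXXVII = 137
CLIII = 153
137 + 153 = 290

CCXC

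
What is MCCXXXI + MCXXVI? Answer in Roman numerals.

MCCXXXI = 1231
MCXXVI = 1126
1231 + 1126 = 2357

MMCCCLVII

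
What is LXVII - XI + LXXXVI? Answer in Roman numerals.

LXVII = 67, XI = 11, LXXXVI = 86
67 - 11 = 56
56 + 86 = 142

CXLII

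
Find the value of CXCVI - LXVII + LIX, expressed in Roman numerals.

CXCVI = 196, LXVII = 67, LIX = 59
196 - 67 = 129
129 + 59 = 188

CLXXXVIII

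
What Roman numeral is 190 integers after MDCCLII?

MDCCLII = 1752
1752 + 190 = 1942

MCMXLII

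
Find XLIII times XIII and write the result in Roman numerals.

XLIII = 43
XIII = 13
43 × 13 = 559

DLIX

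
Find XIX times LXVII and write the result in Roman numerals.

XIX = 19
LXVII = 67
19 × 67 = 1273

MCCLXXIII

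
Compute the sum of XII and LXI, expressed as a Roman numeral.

XII = 12
LXI = 61
12 + 61 = 73

LXXIII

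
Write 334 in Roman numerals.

Convert 334 to Roman numerals:
  334 contains 3×100 (CCC)
  34 contains 3×10 (XXX)
  4 contains 1×4 (IV)

CCCXXXIV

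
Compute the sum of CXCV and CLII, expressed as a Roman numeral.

CXCV = 195
CLII = 152
195 + 152 = 347

CCCXLVII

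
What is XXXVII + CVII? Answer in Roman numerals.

XXXVII = 37
CVII = 107
37 + 107 = 144

CXLIV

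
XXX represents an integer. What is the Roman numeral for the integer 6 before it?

XXX = 30
30 - 6 = 24

XXIV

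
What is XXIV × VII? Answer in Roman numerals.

XXIV = 24
VII = 7
24 × 7 = 168

CLXVIII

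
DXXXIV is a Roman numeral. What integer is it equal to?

DXXXIV: D=500, X=10, X=10, X=10, IV=4
500 + 10 + 10 + 10 + 4 = 534

534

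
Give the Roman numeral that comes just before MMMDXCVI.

MMMDXCVI = 3596; previous is 3595

MMMDXCV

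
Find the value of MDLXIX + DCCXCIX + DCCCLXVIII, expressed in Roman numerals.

MDLXIX = 1569, DCCXCIX = 799, DCCCLXVIII = 868
1569 + 799 = 2368
2368 + 868 = 3236

MMMCCXXXVI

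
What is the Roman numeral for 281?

Convert 281 to Roman numerals:
  281 contains 2×100 (CC)
  81 contains 1×50 (L)
  31 contains 3×10 (XXX)
  1 contains 1×1 (I)

CCLXXXI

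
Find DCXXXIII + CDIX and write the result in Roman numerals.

DCXXXIII = 633
CDIX = 409
633 + 409 = 1042

MXLII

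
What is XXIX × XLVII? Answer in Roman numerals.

XXIX = 29
XLVII = 47
29 × 47 = 1363

MCCCLXIII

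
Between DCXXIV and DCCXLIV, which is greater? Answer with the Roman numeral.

DCXXIV = 624
DCCXLIV = 744
744 is larger

DCCXLIV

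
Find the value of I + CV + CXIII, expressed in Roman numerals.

I = 1, CV = 105, CXIII = 113
1 + 105 = 106
106 + 113 = 219

CCXIX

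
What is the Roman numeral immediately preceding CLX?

CLX = 160; previous is 159

CLIX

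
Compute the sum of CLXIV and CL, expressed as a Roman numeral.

CLXIV = 164
CL = 150
164 + 150 = 314

CCCXIV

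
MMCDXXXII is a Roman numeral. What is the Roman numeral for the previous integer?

MMCDXXXII = 2432, so the previous integer is 2432 - 1 = 2431

MMCDXXXI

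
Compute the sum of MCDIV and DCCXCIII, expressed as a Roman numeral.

MCDIV = 1404
DCCXCIII = 793
1404 + 793 = 2197

MMCXCVII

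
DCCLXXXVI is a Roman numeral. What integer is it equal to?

DCCLXXXVI: D=500, C=100, C=100, L=50, X=10, X=10, X=10, V=5, I=1
500 + 100 + 100 + 50 + 10 + 10 + 10 + 5 + 1 = 786

786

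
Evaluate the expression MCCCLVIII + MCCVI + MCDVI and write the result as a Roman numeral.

MCCCLVIII = 1358, MCCVI = 1206, MCDVI = 1406
1358 + 1206 = 2564
2564 + 1406 = 3970

MMMCMLXX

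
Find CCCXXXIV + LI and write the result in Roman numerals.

CCCXXXIV = 334
LI = 51
334 + 51 = 385

CCCLXXXV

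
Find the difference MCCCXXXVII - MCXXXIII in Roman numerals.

MCCCXXXVII = 1337
MCXXXIII = 1133
1337 - 1133 = 204

CCIV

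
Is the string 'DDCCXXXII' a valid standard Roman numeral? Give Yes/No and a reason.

'DDCCXXXII': D should not appear more than once

No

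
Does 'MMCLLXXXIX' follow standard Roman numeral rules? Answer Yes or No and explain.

'MMCLLXXXIX': L should not appear more than once

No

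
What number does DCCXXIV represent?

DCCXXIV: D=500, C=100, C=100, X=10, X=10, IV=4
500 + 100 + 100 + 10 + 10 + 4 = 724

724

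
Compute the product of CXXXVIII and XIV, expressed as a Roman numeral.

CXXXVIII = 138
XIV = 14
138 × 14 = 1932

MCMXXXII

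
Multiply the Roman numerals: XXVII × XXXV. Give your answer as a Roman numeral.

XXVII = 27
XXXV = 35
27 × 35 = 945

CMXLV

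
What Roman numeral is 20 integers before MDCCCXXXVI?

MDCCCXXXVI = 1836
1836 - 20 = 1816

MDCCCXVI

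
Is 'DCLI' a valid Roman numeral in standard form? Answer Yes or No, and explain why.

'DCLI': Check the rules: uses only the symbols I, V, X, L, C, D, M; no symbol is repeated more than three times in a row; V, L and D each appear at most once; no smaller symbol precedes a larger one (values never increase from left to right). Value: D (500) + C (100) + L (50) + I (1) = 651. So it is a valid standard Roman numeral.

Yes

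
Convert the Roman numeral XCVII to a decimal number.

XCVII: XC=90, V=5, I=1, I=1
90 + 5 + 1 + 1 = 97

97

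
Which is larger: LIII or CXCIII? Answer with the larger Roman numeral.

LIII = 53
CXCIII = 193
193 is larger

CXCIII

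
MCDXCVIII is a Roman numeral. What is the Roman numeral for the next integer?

MCDXCVIII = 1498; next is 1499

MCDXCIX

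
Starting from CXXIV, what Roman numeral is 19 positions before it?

CXXIV = 124
124 - 19 = 105

CV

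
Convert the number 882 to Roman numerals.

Convert 882 to Roman numerals:
  882 contains 1×500 (D)
  382 contains 3×100 (CCC)
  82 contains 1×50 (L)
  32 contains 3×10 (XXX)
  2 contains 2×1 (II)

DCCCLXXXII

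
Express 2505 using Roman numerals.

Convert 2505 to Roman numerals:
  2505 contains 2×1000 (MM)
  505 contains 1×500 (D)
  5 contains 1×5 (V)

MMDV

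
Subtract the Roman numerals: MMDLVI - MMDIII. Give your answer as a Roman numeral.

MMDLVI = 2556
MMDIII = 2503
2556 - 2503 = 53

LIII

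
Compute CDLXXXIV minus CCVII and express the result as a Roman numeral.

CDLXXXIV = 484
CCVII = 207
484 - 207 = 277

CCLXXVII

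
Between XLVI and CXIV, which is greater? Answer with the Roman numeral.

XLVI = 46
CXIV = 114
114 is larger

CXIV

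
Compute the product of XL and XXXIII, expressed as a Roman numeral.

XL = 40
XXXIII = 33
40 × 33 = 1320

MCCCXX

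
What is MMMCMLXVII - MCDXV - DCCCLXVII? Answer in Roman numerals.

MMMCMLXVII = 3967, MCDXV = 1415, DCCCLXVII = 867
3967 - 1415 = 2552
2552 - 867 = 1685

MDCLXXXV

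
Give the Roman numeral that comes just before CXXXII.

CXXXII = 132; previous is 131

CXXXI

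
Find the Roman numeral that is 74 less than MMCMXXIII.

MMCMXXIII = 2923
2923 - 74 = 2849

MMDCCCXLIX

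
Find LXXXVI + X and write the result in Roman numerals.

LXXXVI = 86
X = 10
86 + 10 = 96

XCVI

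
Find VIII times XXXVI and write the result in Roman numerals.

VIII = 8
XXXVI = 36
8 × 36 = 288

CCLXXXVIII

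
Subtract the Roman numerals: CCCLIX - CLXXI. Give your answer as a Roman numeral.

CCCLIX = 359
CLXXI = 171
359 - 171 = 188

CLXXXVIII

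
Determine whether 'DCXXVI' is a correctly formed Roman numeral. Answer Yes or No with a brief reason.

'DCXXVI': Check the rules: uses only the symbols I, V, X, L, C, D, M; no symbol is repeated more than three times in a row; V, L and D each appear at most once; no smaller symbol precedes a larger one (values never increase from left to right). Value: D (500) + C (100) + X (10) + X (10) + V (5) + I (1) = 626. So it is a valid standard Roman numeral.

Yes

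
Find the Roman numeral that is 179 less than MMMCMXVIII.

MMMCMXVIII = 3918
3918 - 179 = 3739

MMMDCCXXXIX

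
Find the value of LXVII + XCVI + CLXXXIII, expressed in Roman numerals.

LXVII = 67, XCVI = 96, CLXXXIII = 183
67 + 96 = 163
163 + 183 = 346

CCCXLVI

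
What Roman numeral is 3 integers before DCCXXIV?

DCCXXIV = 724
724 - 3 = 721

DCCXXI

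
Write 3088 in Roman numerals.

Convert 3088 to Roman numerals:
  3088 contains 3×1000 (MMM)
  88 contains 1×50 (L)
  38 contains 3×10 (XXX)
  8 contains 1×5 (V)
  3 contains 3×1 (III)

MMMLXXXVIII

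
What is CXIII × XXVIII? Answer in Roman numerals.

CXIII = 113
XXVIII = 28
113 × 28 = 3164

MMMCLXIV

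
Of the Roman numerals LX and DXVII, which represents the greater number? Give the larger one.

LX = 60
DXVII = 517
517 is larger

DXVII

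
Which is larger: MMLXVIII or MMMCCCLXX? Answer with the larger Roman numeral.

MMLXVIII = 2068
MMMCCCLXX = 3370
3370 is larger

MMMCCCLXX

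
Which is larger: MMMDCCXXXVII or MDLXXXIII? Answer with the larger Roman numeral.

MMMDCCXXXVII = 3737
MDLXXXIII = 1583
3737 is larger

MMMDCCXXXVII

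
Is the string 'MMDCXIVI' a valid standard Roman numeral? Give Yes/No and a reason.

'MMDCXIVI': I cannot come right after the subtractive pair IV: once I is subtracted in IV, the next symbol must be smaller than I

No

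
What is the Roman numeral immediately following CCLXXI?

CCLXXI = 271, so the next integer is 271 + 1 = 272

CCLXXII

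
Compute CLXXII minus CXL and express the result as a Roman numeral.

CLXXII = 172
CXL = 140
172 - 140 = 32

XXXII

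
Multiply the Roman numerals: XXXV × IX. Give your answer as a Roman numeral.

XXXV = 35
IX = 9
35 × 9 = 315

CCCXV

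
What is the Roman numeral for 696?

Convert 696 to Roman numerals:
  696 contains 1×500 (D)
  196 contains 1×100 (C)
  96 contains 1×90 (XC)
  6 contains 1×5 (V)
  1 contains 1×1 (I)

DCXCVI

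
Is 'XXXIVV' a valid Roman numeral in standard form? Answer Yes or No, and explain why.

'XXXIVV': V should not appear more than once

No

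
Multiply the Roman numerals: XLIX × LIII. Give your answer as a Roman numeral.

XLIX = 49
LIII = 53
49 × 53 = 2597

MMDXCVII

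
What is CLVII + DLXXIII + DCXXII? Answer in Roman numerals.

CLVII = 157, DLXXIII = 573, DCXXII = 622
157 + 573 = 730
730 + 622 = 1352

MCCCLII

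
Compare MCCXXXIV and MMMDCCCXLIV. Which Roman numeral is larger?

MCCXXXIV = 1234
MMMDCCCXLIV = 3844
3844 is larger

MMMDCCCXLIV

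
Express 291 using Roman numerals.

Convert 291 to Roman numerals:
  291 contains 2×100 (CC)
  91 contains 1×90 (XC)
  1 contains 1×1 (I)

CCXCI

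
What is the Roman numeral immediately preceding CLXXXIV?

CLXXXIV = 184, so the previous integer is 184 - 1 = 183

CLXXXIII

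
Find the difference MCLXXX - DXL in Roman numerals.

MCLXXX = 1180
DXL = 540
1180 - 540 = 640

DCXL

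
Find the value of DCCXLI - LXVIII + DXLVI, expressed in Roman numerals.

DCCXLI = 741, LXVIII = 68, DXLVI = 546
741 - 68 = 673
673 + 546 = 1219

MCCXIX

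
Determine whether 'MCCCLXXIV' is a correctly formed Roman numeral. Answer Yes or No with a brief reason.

'MCCCLXXIV': Check the rules: uses only the symbols I, V, X, L, C, D, M; no symbol is repeated more than three times in a row; V, L and D each appear at most once; the only place a smaller symbol precedes a larger one is the allowed subtractive pair IV, the symbol right after such a pair (if any) is smaller than the pair's first symbol, and otherwise the values never increase from left to right. Value: M (1000) + C (100) + C (100) + C (100) + L (50) + X (10) + X (10) + IV (4) = 1374. So it is a valid standard Roman numeral.

Yes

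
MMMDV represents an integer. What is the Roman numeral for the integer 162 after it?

MMMDV = 3505
3505 + 162 = 3667

MMMDCLXVII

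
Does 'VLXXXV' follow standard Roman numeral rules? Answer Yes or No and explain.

'VLXXXV': V should not appear more than once

No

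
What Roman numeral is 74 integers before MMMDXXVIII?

MMMDXXVIII = 3528
3528 - 74 = 3454

MMMCDLIV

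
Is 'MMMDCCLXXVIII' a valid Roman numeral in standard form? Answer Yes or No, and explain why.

'MMMDCCLXXVIII': Check the rules: uses only the symbols I, V, X, L, C, D, M; no symbol is repeated more than three times in a row; V, L and D each appear at most once; no smaller symbol precedes a larger one (values never increase from left to right). Value: M (1000) + M (1000) + M (1000) + D (500) + C (100) + C (100) + L (50) + X (10) + X (10) + V (5) + I (1) + I (1) + I (1) = 3778. So it is a valid standard Roman numeral.

Yes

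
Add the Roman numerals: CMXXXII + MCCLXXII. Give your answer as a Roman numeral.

CMXXXII = 932
MCCLXXII = 1272
932 + 1272 = 2204

MMCCIV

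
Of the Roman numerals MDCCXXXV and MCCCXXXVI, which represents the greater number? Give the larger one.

MDCCXXXV = 1735
MCCCXXXVI = 1336
1735 is larger

MDCCXXXV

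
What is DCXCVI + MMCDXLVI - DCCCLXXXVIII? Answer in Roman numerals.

DCXCVI = 696, MMCDXLVI = 2446, DCCCLXXXVIII = 888
696 + 2446 = 3142
3142 - 888 = 2254

MMCCLIV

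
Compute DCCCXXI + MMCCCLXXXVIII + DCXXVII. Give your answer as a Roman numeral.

DCCCXXI = 821, MMCCCLXXXVIII = 2388, DCXXVII = 627
821 + 2388 = 3209
3209 + 627 = 3836

MMMDCCCXXXVI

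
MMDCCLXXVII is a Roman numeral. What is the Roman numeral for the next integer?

MMDCCLXXVII = 2777, so the next integer is 2777 + 1 = 2778

MMDCCLXXVIII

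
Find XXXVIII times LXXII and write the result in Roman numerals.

XXXVIII = 38
LXXII = 72
38 × 72 = 2736

MMDCCXXXVI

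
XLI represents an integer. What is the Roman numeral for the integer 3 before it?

XLI = 41
41 - 3 = 38

XXXVIII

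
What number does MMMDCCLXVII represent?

MMMDCCLXVII: M=1000, M=1000, M=1000, D=500, C=100, C=100, L=50, X=10, V=5, I=1, I=1
1000 + 1000 + 1000 + 500 + 100 + 100 + 50 + 10 + 5 + 1 + 1 = 3767

3767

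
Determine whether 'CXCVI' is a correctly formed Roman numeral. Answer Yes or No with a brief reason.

'CXCVI': Check the rules: uses only the symbols I, V, X, L, C, D, M; no symbol is repeated more than three times in a row; V, L and D each appear at most once; the only place a smaller symbol precedes a larger one is the allowed subtractive pair XC, the symbol right after such a pair (if any) is smaller than the pair's first symbol, and otherwise the values never increase from left to right. Value: C (100) + XC (90) + V (5) + I (1) = 196. So it is a valid standard Roman numeral.

Yes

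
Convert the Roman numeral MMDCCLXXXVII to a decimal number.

MMDCCLXXXVII: M=1000, M=1000, D=500, C=100, C=100, L=50, X=10, X=10, X=10, V=5, I=1, I=1
1000 + 1000 + 500 + 100 + 100 + 50 + 10 + 10 + 10 + 5 + 1 + 1 = 2787

2787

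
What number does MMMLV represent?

MMMLV: M=1000, M=1000, M=1000, L=50, V=5
1000 + 1000 + 1000 + 50 + 5 = 3055

3055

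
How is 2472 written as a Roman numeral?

Convert 2472 to Roman numerals:
  2472 contains 2×1000 (MM)
  472 contains 1×400 (CD)
  72 contains 1×50 (L)
  22 contains 2×10 (XX)
  2 contains 2×1 (II)

MMCDLXXII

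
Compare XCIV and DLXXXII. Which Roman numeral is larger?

XCIV = 94
DLXXXII = 582
582 is larger

DLXXXII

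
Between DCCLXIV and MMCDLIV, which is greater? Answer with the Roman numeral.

DCCLXIV = 764
MMCDLIV = 2454
2454 is larger

MMCDLIV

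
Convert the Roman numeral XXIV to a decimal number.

XXIV: X=10, X=10, IV=4
10 + 10 + 4 = 24

24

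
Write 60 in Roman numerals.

Convert 60 to Roman numerals:
  60 contains 1×50 (L)
  10 contains 1×10 (X)

LX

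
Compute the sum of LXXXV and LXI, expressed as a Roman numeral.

LXXXV = 85
LXI = 61
85 + 61 = 146

CXLVI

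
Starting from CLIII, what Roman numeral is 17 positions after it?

CLIII = 153
153 + 17 = 170

CLXX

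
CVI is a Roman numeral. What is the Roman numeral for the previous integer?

CVI = 106, so the previous integer is 106 - 1 = 105

CV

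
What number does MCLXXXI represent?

MCLXXXI: M=1000, C=100, L=50, X=10, X=10, X=10, I=1
1000 + 100 + 50 + 10 + 10 + 10 + 1 = 1181

1181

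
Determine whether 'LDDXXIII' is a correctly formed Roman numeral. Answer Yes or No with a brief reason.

'LDDXXIII': D should not appear more than once

No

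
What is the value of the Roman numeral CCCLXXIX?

CCCLXXIX: C=100, C=100, C=100, L=50, X=10, X=10, IX=9
100 + 100 + 100 + 50 + 10 + 10 + 9 = 379

379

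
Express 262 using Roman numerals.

Convert 262 to Roman numerals:
  262 contains 2×100 (CC)
  62 contains 1×50 (L)
  12 contains 1×10 (X)
  2 contains 2×1 (II)

CCLXII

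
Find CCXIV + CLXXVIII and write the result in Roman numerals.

CCXIV = 214
CLXXVIII = 178
214 + 178 = 392

CCCXCII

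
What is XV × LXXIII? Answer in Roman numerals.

XV = 15
LXXIII = 73
15 × 73 = 1095

MXCV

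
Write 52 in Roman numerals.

Convert 52 to Roman numerals:
  52 contains 1×50 (L)
  2 contains 2×1 (II)

LII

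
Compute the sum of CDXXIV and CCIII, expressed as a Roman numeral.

CDXXIV = 424
CCIII = 203
424 + 203 = 627

DCXXVII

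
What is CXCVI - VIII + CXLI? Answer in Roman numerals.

CXCVI = 196, VIII = 8, CXLI = 141
196 - 8 = 188
188 + 141 = 329

CCCXXIX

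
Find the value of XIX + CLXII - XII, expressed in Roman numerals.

XIX = 19, CLXII = 162, XII = 12
19 + 162 = 181
181 - 12 = 169

CLXIX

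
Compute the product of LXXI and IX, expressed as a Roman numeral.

LXXI = 71
IX = 9
71 × 9 = 639

DCXXXIX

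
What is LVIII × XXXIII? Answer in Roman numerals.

LVIII = 58
XXXIII = 33
58 × 33 = 1914

MCMXIV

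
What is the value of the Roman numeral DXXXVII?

DXXXVII: D=500, X=10, X=10, X=10, V=5, I=1, I=1
500 + 10 + 10 + 10 + 5 + 1 + 1 = 537

537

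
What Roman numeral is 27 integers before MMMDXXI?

MMMDXXI = 3521
3521 - 27 = 3494

MMMCDXCIV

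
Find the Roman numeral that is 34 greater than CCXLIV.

CCXLIV = 244
244 + 34 = 278

CCLXXVIII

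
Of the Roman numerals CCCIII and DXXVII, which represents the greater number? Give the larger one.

CCCIII = 303
DXXVII = 527
527 is larger

DXXVII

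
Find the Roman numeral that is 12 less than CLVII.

CLVII = 157
157 - 12 = 145

CXLV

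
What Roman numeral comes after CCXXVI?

CCXXVI = 226; next is 227

CCXXVII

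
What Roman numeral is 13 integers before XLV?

XLV = 45
45 - 13 = 32

XXXII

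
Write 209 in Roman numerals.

Convert 209 to Roman numerals:
  209 contains 2×100 (CC)
  9 contains 1×9 (IX)

CCIX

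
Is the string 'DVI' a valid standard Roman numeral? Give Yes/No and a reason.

'DVI': Check the rules: uses only the symbols I, V, X, L, C, D, M; no symbol is repeated more than three times in a row; V, L and D each appear at most once; no smaller symbol precedes a larger one (values never increase from left to right). Value: D (500) + V (5) + I (1) = 506. So it is a valid standard Roman numeral.

Yes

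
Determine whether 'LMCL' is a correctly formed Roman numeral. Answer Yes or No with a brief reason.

'LMCL': L should not appear more than once

No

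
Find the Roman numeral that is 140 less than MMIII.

MMIII = 2003
2003 - 140 = 1863

MDCCCLXIII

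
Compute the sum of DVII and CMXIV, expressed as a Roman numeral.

DVII = 507
CMXIV = 914
507 + 914 = 1421

MCDXXI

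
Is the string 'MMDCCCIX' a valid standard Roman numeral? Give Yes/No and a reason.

'MMDCCCIX': Check the rules: uses only the symbols I, V, X, L, C, D, M; no symbol is repeated more than three times in a row; V, L and D each appear at most once; the only place a smaller symbol precedes a larger one is the allowed subtractive pair IX, the symbol right after such a pair (if any) is smaller than the pair's first symbol, and otherwise the values never increase from left to right. Value: M (1000) + M (1000) + D (500) + C (100) + C (100) + C (100) + IX (9) = 2809. So it is a valid standard Roman numeral.

Yes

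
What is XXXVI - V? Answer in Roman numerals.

XXXVI = 36
V = 5
36 - 5 = 31

XXXI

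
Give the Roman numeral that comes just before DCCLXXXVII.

DCCLXXXVII = 787, so the previous integer is 787 - 1 = 786

DCCLXXXVI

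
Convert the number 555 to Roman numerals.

Convert 555 to Roman numerals:
  555 contains 1×500 (D)
  55 contains 1×50 (L)
  5 contains 1×5 (V)

DLV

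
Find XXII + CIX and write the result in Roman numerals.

XXII = 22
CIX = 109
22 + 109 = 131

CXXXI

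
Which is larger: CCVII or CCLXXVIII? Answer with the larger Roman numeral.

CCVII = 207
CCLXXVIII = 278
278 is larger

CCLXXVIII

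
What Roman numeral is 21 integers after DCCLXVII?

DCCLXVII = 767
767 + 21 = 788

DCCLXXXVIII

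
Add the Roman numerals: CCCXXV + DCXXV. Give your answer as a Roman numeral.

CCCXXV = 325
DCXXV = 625
325 + 625 = 950

CML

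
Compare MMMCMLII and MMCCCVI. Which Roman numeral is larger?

MMMCMLII = 3952
MMCCCVI = 2306
3952 is larger

MMMCMLII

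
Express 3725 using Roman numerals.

Convert 3725 to Roman numerals:
  3725 contains 3×1000 (MMM)
  725 contains 1×500 (D)
  225 contains 2×100 (CC)
  25 contains 2×10 (XX)
  5 contains 1×5 (V)

MMMDCCXXV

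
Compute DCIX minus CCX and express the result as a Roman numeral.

DCIX = 609
CCX = 210
609 - 210 = 399

CCCXCIX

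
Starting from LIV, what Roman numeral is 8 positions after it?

LIV = 54
54 + 8 = 62

LXII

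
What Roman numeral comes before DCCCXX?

DCCCXX = 820; previous is 819

DCCCXIX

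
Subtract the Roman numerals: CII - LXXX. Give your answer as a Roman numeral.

CII = 102
LXXX = 80
102 - 80 = 22

XXII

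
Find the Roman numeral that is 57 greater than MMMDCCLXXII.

MMMDCCLXXII = 3772
3772 + 57 = 3829

MMMDCCCXXIX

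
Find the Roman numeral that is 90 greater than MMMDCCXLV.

MMMDCCXLV = 3745
3745 + 90 = 3835

MMMDCCCXXXV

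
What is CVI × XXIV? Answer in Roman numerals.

CVI = 106
XXIV = 24
106 × 24 = 2544

MMDXLIV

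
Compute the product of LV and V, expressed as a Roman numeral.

LV = 55
V = 5
55 × 5 = 275

CCLXXV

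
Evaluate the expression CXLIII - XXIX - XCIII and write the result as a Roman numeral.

CXLIII = 143, XXIX = 29, XCIII = 93
143 - 29 = 114
114 - 93 = 21

XXI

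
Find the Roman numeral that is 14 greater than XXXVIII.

XXXVIII = 38
38 + 14 = 52

LII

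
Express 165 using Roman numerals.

Convert 165 to Roman numerals:
  165 contains 1×100 (C)
  65 contains 1×50 (L)
  15 contains 1×10 (X)
  5 contains 1×5 (V)

CLXV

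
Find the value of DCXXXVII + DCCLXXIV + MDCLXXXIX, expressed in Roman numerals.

DCXXXVII = 637, DCCLXXIV = 774, MDCLXXXIX = 1689
637 + 774 = 1411
1411 + 1689 = 3100

MMMC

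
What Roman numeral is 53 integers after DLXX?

DLXX = 570
570 + 53 = 623

DCXXIII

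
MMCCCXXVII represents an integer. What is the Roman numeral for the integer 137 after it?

MMCCCXXVII = 2327
2327 + 137 = 2464

MMCDLXIV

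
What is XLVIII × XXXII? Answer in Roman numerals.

XLVIII = 48
XXXII = 32
48 × 32 = 1536

MDXXXVI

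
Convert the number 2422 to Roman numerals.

Convert 2422 to Roman numerals:
  2422 contains 2×1000 (MM)
  422 contains 1×400 (CD)
  22 contains 2×10 (XX)
  2 contains 2×1 (II)

MMCDXXII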